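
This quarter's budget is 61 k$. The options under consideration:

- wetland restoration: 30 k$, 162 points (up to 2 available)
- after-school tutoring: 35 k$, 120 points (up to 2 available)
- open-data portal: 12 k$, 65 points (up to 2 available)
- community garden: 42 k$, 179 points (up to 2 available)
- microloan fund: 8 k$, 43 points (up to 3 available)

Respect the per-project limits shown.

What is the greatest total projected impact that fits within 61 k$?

324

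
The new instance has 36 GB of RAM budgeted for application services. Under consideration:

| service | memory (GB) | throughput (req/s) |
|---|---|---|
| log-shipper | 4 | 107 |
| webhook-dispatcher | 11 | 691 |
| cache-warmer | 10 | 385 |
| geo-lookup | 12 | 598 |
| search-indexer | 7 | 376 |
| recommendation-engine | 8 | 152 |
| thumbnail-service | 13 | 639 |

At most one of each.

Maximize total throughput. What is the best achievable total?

Taking the top-ratio services first gives log-shipper + webhook-dispatcher + geo-lookup + search-indexer for 1772 (34 GB).
Dropping log-shipper and search-indexer frees 11 GB; slotting in thumbnail-service (13 GB) lifts the total to 1928 at 36 GB.

1928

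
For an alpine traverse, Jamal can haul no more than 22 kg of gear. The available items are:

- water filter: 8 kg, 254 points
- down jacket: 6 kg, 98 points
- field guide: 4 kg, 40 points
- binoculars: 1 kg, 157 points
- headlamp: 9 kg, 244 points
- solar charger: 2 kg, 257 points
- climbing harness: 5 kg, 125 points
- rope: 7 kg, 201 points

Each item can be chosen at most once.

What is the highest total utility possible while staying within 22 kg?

By utility per kg: binoculars 157.00, solar charger 128.50, water filter 31.75 lead.
A density-first pass picks water filter + field guide + binoculars + solar charger + rope — 909 at 22 kg.
The 11 kg tied up in field guide and rope is better spent on headlamp — total rises to 912 (20 kg).

912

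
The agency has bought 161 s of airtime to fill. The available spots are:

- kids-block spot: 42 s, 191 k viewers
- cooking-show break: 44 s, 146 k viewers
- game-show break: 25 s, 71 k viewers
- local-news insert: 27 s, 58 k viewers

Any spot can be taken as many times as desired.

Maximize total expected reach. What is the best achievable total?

Best packing: 3×kids-block spot + game-show break — 151 s, 644 total.
No other feasible combination exceeds 644.

644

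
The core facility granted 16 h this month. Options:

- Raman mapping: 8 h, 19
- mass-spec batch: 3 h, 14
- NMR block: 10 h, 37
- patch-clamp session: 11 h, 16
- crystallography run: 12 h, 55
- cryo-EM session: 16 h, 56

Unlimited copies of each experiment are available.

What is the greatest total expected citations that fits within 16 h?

5×mass-spec batch uses 15 of the 16 h and totals 70.

70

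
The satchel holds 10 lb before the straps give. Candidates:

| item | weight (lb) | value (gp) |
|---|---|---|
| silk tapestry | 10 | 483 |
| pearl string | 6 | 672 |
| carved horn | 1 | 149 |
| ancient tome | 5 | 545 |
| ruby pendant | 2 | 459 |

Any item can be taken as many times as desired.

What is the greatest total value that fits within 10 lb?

Density check — ruby pendant 229.50, carved horn 149.00, pearl string 112.00, ancient tome 109.00 are the best per lb.
The ratio ordering already packs tightly: 5×ruby pendant, 10 lb, 2295.
That's the maximum — no swap from here does better than 2295.

2295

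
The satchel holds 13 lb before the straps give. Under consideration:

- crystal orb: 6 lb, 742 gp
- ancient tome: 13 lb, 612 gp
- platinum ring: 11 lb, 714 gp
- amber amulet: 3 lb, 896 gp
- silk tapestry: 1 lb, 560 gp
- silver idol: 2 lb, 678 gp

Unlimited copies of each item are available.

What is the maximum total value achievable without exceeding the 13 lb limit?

7280

Best packing: 13×silk tapestry — 13 lb, 7280 total.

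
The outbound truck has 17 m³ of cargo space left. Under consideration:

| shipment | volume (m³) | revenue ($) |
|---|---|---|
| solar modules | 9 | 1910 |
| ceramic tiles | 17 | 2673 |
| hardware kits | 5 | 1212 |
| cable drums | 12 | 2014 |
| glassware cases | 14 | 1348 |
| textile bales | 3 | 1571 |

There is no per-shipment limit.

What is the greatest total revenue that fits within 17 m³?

7855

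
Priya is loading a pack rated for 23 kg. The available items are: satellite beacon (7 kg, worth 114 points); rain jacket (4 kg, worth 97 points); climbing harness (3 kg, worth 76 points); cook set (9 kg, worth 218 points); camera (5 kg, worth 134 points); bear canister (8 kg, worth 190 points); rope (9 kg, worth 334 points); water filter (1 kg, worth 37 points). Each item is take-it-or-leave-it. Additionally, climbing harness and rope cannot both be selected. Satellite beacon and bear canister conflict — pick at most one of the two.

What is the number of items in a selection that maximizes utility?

4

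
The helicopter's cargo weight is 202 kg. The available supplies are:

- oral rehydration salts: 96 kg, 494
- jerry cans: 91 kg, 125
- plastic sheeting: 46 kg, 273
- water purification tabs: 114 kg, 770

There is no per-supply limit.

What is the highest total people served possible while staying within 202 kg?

A density-first pass picks plastic sheeting + water purification tabs — 1043 at 160 kg.
The 114 kg tied up in water purification tabs is better spent on 3×plastic sheeting — total rises to 1092 (184 kg).
Every other selection either busts 202 kg or fails to beat 1092.

1092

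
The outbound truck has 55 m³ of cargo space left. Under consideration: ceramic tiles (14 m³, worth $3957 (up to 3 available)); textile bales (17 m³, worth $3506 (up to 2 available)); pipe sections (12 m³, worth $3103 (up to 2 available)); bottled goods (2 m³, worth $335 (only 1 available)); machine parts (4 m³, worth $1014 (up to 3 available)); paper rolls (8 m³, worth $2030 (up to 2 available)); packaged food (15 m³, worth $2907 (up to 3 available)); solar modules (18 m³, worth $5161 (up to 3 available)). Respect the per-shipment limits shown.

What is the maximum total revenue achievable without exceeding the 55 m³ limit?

15483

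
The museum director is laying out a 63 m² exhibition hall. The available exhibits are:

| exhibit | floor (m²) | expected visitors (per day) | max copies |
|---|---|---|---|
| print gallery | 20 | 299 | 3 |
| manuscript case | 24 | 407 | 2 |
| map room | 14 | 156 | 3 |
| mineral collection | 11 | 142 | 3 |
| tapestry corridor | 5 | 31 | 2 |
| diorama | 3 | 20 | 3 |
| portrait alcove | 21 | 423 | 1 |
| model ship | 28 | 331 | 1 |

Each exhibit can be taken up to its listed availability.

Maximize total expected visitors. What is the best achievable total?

Greedy by ratio would take manuscript case + mineral collection + 2×diorama + portrait alcove: 62 m² used, total 1012.
The 41 m² tied up in manuscript case and mineral collection and 2×diorama is better spent on 2×print gallery — total rises to 1021 (61 m²).
That's the maximum — no swap from here does better than 1021.

1021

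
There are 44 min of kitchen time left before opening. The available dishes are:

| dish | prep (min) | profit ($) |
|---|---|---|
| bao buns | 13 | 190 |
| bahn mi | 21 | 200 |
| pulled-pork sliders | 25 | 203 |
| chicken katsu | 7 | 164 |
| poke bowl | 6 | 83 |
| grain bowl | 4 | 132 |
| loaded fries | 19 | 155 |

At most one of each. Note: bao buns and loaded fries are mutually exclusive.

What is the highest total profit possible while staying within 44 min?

605

The ratio heuristic lands on bao buns + chicken katsu + poke bowl + grain bowl (569) but leaves 14 min idle.
Dropping chicken katsu frees 7 min; slotting in bahn mi (21 min) lifts the total to 605 at 44 min.
Runner-up pulled-pork sliders + chicken katsu + poke bowl + grain bowl tops out at 582.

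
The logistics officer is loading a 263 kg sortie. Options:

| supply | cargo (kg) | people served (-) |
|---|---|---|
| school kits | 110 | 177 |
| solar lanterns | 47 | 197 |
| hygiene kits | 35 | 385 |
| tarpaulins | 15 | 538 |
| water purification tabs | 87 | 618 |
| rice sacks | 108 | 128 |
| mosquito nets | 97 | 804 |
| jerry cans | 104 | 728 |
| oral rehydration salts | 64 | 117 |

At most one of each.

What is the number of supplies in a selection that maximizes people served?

4

Optimal total is 2455.
For example hygiene kits + tarpaulins + mosquito nets + jerry cans achieves it, using 251 kg.
Every optimal selection uses 4 supplies.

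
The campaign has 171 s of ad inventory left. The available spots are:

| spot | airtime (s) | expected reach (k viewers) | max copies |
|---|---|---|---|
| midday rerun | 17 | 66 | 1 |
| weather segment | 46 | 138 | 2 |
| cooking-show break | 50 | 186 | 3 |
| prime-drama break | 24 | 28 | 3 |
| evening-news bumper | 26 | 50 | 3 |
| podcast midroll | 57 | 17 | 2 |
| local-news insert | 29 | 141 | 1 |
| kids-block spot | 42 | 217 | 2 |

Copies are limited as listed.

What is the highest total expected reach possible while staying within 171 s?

Ranking by ratio (expected reach/s): kids-block spot 5.17, local-news insert 4.86, midday rerun 3.88, cooking-show break 3.72.
Filling by ratio: midday rerun + evening-news bumper + local-news insert + 2×kids-block spot for 691, with 15 s left unused.
The 43 s tied up in midday rerun and evening-news bumper is better spent on cooking-show break — total rises to 761 (163 s).
Nothing else within 171 s beats 761.

761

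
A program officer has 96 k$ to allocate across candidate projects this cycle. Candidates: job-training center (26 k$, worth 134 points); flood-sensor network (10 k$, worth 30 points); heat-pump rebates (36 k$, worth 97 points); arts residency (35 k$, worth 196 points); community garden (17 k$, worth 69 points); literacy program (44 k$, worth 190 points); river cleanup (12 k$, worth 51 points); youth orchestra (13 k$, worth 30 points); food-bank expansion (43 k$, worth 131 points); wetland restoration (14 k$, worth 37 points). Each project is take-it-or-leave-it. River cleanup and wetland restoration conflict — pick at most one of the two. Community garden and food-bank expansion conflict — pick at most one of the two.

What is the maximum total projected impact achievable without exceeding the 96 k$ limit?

455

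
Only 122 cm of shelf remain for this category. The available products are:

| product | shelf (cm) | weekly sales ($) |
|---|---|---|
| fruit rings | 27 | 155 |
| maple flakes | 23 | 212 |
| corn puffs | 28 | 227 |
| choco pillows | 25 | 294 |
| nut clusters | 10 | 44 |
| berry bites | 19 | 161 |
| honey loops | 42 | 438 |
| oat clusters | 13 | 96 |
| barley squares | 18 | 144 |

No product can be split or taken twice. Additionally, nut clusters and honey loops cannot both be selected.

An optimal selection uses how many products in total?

5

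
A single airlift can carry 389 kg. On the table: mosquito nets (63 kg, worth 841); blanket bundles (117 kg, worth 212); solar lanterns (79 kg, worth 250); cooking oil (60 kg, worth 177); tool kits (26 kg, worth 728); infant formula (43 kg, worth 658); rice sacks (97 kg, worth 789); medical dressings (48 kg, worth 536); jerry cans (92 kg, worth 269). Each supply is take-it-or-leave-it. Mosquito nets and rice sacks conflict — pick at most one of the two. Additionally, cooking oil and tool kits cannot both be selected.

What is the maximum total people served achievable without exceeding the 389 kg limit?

3282

By people served per kg: tool kits 28.00, infant formula 15.30, mosquito nets 13.35, medical dressings 11.17 lead.
Best packing: mosquito nets + solar lanterns + tool kits + infant formula + medical dressings + jerry cans — 351 kg, 3282 total.
That's the maximum — no feasible swap from here does better than 3282.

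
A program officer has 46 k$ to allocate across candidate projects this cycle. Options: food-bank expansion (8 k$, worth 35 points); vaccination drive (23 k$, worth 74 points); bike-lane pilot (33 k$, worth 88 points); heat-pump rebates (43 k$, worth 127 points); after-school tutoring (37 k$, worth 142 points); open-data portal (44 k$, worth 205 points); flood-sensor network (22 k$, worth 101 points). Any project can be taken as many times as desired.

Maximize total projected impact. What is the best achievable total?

206

The ratio heuristic lands on open-data portal (205) but leaves 2 k$ idle.
Replace open-data portal with 3×food-bank expansion + flood-sensor network: the trade gains 1 net, giving 206 at 46 k$.
No other feasible combination exceeds 206.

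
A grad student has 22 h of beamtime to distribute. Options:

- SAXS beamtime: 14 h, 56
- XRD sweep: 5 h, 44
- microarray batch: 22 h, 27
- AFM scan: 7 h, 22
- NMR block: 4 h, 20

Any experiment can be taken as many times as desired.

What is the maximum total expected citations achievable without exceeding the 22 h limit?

176

By expected citations per h: XRD sweep 8.80, NMR block 5.00, SAXS beamtime 4.00 lead.
4×XRD sweep uses 20 of the 22 h and totals 176.
No other feasible combination exceeds 176.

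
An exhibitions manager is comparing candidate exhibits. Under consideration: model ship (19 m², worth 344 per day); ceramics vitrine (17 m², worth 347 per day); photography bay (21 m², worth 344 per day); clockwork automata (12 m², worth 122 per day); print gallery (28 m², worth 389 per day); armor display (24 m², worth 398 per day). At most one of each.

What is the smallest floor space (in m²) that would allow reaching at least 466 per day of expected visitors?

29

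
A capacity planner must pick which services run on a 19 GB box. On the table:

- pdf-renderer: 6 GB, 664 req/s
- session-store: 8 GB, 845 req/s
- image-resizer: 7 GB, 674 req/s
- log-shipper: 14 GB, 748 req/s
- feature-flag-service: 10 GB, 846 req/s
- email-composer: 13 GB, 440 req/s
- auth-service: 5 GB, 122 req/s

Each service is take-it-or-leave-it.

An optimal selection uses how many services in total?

2

The maximum throughput within 19 GB is 1691.
One optimal bundle: session-store + feature-flag-service (18 GB).
Any selection reaching 1691 contains exactly 2 services.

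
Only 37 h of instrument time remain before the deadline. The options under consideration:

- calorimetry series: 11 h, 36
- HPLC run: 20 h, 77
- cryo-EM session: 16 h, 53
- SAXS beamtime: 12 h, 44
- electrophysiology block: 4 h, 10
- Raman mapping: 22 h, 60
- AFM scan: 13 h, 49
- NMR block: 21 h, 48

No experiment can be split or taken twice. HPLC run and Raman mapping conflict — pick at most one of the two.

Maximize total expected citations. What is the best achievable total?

136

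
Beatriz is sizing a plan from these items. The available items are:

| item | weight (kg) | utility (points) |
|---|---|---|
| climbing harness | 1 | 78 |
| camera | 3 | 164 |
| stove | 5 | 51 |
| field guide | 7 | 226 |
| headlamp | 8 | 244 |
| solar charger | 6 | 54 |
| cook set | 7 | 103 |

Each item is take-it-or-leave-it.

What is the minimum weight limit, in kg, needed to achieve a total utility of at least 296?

Minimise kg subject to total utility ≥ 296.
climbing harness + field guide reaches 304 using 8 kg.
Any bundle with less than 8 kg falls short of 296.

8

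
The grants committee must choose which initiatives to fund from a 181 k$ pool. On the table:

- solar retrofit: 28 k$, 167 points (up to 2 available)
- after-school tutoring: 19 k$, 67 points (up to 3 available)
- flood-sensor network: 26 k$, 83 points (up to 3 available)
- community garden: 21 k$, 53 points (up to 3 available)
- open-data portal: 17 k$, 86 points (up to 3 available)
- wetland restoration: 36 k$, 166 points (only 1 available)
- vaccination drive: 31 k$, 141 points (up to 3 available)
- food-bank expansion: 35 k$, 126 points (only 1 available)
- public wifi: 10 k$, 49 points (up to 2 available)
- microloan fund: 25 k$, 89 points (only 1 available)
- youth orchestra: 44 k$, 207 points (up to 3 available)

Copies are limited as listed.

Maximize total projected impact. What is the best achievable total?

932

Ranking by ratio (projected impact/k$): solar retrofit 5.96, open-data portal 5.06, public wifi 4.90.
Filling by ratio: 2×solar retrofit + 3×open-data portal + 2×public wifi + youth orchestra for 897, with 10 k$ left unused.
Replace 2×open-data portal with youth orchestra: the trade gains 35 net, giving 932 at 181 k$.
No other feasible combination exceeds 932.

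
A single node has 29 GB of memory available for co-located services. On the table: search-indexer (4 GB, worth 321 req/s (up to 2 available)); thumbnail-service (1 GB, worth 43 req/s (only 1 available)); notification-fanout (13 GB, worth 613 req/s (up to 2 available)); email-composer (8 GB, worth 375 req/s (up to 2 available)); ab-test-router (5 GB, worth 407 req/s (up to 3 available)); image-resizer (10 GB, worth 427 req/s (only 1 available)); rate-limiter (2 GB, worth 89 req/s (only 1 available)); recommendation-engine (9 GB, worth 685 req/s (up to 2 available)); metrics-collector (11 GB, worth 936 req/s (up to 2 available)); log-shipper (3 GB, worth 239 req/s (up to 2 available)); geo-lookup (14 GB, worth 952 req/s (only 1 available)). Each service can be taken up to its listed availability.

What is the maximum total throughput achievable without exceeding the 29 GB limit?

A density-first pass picks ab-test-router + rate-limiter + 2×metrics-collector — 2368 at 29 GB.
Replace ab-test-router and rate-limiter with search-indexer + log-shipper: the trade gains 64 net, giving 2432 at 29 GB.
No other feasible combination exceeds 2432.

2432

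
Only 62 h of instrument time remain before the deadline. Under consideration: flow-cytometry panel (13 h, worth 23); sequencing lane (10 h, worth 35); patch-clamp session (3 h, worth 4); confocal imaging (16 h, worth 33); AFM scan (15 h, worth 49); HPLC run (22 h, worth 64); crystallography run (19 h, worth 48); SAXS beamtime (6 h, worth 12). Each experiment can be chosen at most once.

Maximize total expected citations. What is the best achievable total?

173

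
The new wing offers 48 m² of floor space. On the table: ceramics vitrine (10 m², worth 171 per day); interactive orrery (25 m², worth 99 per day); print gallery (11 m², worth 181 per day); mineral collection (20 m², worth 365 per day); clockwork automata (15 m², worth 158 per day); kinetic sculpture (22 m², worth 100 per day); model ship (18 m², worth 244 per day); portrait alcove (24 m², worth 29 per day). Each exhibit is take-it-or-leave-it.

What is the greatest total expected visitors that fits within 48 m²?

780

The ratio heuristic lands on ceramics vitrine + print gallery + mineral collection (717) but leaves 7 m² idle.
Dropping print gallery frees 11 m²; slotting in model ship (18 m²) lifts the total to 780 at 48 m².
Next best is ceramics vitrine + print gallery + mineral collection at 717 (41 m²) — short by 63.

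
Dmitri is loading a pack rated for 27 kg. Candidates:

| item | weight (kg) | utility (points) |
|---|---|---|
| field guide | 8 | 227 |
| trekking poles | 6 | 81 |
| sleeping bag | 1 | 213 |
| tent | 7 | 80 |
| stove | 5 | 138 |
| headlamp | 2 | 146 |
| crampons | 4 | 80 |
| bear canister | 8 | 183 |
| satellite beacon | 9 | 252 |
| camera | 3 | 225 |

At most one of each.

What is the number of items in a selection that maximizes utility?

Best achievable utility is 1143.
For example field guide + sleeping bag + headlamp + crampons + satellite beacon + camera achieves it, using 27 kg.
Any selection reaching 1143 contains exactly 6 items.

6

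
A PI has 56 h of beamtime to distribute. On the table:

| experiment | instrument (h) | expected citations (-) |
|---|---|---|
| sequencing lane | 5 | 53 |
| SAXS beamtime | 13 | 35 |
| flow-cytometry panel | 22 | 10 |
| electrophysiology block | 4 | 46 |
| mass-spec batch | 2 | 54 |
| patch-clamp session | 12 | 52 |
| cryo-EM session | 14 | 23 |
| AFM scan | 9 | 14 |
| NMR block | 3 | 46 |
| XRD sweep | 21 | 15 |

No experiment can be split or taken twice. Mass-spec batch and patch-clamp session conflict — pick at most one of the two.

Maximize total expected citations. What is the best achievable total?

271

Density check — mass-spec batch 27.00, NMR block 15.33, electrophysiology block 11.50 are the best per h.
Sequencing lane + SAXS beamtime + electrophysiology block + mass-spec batch + cryo-EM session + AFM scan + NMR block uses 50 of the 56 h and totals 271.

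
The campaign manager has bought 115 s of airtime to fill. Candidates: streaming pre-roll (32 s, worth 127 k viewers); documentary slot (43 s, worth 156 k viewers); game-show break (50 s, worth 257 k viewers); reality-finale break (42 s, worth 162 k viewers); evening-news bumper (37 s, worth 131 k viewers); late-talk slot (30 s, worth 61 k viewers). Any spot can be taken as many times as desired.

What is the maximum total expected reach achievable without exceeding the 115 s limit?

514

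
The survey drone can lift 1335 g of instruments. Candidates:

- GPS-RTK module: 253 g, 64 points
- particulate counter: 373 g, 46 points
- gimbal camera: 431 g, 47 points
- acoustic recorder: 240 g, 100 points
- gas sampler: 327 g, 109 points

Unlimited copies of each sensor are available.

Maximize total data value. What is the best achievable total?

Greedy by ratio would take 5×acoustic recorder: 1200 g used, total 500.
Replace acoustic recorder with gas sampler: the trade gains 9 net, giving 509 at 1287 g.

509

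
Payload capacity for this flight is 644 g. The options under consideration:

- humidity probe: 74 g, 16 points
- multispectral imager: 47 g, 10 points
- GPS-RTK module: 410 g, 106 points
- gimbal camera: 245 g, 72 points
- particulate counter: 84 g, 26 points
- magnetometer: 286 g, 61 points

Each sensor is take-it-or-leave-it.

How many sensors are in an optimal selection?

3

The maximum data value within 644 g is 159.
gimbal camera + particulate counter + magnetometer hits 159 at 615 g.
All optima have 3 sensors.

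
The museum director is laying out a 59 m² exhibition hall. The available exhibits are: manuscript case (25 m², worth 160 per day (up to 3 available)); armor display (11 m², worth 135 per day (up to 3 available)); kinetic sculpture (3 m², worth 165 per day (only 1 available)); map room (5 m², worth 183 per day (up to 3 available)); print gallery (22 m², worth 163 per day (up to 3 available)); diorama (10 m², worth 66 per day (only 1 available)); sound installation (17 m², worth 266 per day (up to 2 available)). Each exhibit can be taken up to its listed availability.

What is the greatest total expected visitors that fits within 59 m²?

1250

Density check — kinetic sculpture 55.00, map room 36.60, sound installation 15.65, armor display 12.27 are the best per m².
Greedy by ratio would take kinetic sculpture + 3×map room + 2×sound installation: 52 m² used, total 1246.
Dropping sound installation frees 17 m²; slotting in 2×armor display (22 m²) lifts the total to 1250 at 57 m².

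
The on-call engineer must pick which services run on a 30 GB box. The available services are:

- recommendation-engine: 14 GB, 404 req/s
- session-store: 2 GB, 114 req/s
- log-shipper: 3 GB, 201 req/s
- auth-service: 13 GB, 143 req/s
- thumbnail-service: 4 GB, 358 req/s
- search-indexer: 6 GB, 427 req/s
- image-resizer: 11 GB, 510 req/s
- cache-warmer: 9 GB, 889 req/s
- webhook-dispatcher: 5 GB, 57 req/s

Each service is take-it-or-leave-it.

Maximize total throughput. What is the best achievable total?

2184

Ranking by ratio (throughput/GB): cache-warmer 98.78, thumbnail-service 89.50, search-indexer 71.17.
Taking the top-ratio services first gives session-store + log-shipper + thumbnail-service + search-indexer + cache-warmer + webhook-dispatcher for 2046 (29 GB).
Replace session-store and log-shipper and webhook-dispatcher with image-resizer: the trade gains 138 net, giving 2184 at 30 GB.
Next best is session-store + log-shipper + thumbnail-service + image-resizer + cache-warmer at 2072 (29 GB) — short by 112.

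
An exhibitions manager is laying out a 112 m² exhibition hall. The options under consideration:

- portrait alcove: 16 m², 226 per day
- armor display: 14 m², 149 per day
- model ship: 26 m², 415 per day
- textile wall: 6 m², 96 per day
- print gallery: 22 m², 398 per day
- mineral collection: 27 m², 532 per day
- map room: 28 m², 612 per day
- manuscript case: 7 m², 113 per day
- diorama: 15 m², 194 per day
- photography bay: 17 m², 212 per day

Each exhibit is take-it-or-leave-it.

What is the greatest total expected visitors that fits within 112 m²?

Greedy by ratio would take portrait alcove + textile wall + print gallery + mineral collection + map room + manuscript case: 106 m² used, total 1977.
Replace portrait alcove and textile wall with model ship: the trade gains 93 net, giving 2070 at 110 m².
The closest alternative, model ship + textile wall + print gallery + mineral collection + map room, reaches only 2053.

2070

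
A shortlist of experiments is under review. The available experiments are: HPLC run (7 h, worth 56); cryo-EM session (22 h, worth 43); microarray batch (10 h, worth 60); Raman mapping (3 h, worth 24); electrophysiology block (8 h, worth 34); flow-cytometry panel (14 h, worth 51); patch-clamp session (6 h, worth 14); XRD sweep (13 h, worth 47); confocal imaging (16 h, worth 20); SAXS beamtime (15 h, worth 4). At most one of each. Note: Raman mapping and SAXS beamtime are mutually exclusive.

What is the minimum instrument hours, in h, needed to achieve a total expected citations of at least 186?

33

Need the lightest bundle worth ≥ 186.
Taking HPLC run + microarray batch + Raman mapping + XRD sweep gives 187 (≥ 186) for 33 h.
Below 33 h the best achievable stays under 186.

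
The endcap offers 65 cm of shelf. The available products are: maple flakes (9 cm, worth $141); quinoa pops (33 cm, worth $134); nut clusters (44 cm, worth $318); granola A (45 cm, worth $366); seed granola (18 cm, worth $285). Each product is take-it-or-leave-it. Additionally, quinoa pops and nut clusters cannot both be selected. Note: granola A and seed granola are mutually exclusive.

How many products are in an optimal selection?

2

The maximum weekly sales within 65 cm is 603.
nut clusters + seed granola hits 603 at 62 cm.
All optima have 2 products.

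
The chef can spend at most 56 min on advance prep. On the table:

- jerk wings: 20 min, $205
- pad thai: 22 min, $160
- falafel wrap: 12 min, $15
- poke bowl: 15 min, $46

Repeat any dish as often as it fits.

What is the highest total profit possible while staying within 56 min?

456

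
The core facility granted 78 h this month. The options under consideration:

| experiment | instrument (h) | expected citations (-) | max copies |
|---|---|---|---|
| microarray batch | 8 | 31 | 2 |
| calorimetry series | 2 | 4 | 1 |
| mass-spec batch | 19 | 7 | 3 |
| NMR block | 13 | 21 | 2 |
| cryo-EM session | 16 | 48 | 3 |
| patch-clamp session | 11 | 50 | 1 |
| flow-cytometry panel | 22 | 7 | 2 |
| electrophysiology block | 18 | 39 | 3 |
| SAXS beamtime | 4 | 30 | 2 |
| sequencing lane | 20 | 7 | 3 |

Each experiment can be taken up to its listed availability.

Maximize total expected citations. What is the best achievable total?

By expected citations per h: SAXS beamtime 7.50, patch-clamp session 4.55, microarray batch 3.88 lead.
Greedy by ratio would take 2×microarray batch + calorimetry series + 2×cryo-EM session + patch-clamp session + 2×SAXS beamtime: 69 h used, total 272.
Replace microarray batch with cryo-EM session: the trade gains 17 net, giving 289 at 77 h.

289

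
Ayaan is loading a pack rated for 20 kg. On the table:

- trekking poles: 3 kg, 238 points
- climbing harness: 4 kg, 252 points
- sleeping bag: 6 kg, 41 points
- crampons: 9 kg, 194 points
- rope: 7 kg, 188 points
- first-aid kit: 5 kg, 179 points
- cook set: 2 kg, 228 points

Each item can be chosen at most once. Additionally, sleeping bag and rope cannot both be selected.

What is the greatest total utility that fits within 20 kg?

By utility per kg: cook set 114.00, trekking poles 79.33, climbing harness 63.00, first-aid kit 35.80 lead.
Best packing: trekking poles + climbing harness + sleeping bag + first-aid kit + cook set — 20 kg, 938 total.

938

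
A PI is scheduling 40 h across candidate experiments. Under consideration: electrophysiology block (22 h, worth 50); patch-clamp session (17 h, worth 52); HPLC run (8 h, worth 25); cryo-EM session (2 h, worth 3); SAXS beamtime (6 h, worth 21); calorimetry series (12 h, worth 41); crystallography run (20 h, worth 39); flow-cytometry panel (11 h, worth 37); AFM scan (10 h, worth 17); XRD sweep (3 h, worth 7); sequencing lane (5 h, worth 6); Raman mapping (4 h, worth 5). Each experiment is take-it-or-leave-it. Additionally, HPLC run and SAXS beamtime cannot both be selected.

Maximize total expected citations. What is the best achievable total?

By expected citations per h: SAXS beamtime 3.50, calorimetry series 3.42, flow-cytometry panel 3.36 lead.
Taking patch-clamp session + calorimetry series + flow-cytometry panel: 40 h used, 130 in expected citations.
That's the maximum — no feasible swap from here does better than 130.

130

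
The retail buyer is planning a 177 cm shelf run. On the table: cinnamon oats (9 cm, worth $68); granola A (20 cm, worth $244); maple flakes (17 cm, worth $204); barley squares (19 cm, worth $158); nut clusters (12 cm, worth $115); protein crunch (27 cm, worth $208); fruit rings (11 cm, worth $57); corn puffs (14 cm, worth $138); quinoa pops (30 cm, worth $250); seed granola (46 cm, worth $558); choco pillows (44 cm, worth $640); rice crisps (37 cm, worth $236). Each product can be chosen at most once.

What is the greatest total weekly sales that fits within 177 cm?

2060

Filling by ratio: granola A + maple flakes + barley squares + nut clusters + corn puffs + seed granola + choco pillows for 2057, with 5 cm left unused.
Dropping barley squares and nut clusters frees 31 cm; slotting in cinnamon oats + protein crunch (36 cm) lifts the total to 2060 at 177 cm.
Every other selection either busts 177 cm or fails to beat 2060.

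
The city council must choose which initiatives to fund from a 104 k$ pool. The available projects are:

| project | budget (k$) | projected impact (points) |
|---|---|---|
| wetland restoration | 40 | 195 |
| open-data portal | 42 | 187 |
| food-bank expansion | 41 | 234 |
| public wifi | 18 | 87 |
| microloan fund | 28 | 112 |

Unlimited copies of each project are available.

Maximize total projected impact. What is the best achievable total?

2×food-bank expansion + public wifi uses 100 of the 104 k$ and totals 555.
Nothing else within 104 k$ beats 555.

555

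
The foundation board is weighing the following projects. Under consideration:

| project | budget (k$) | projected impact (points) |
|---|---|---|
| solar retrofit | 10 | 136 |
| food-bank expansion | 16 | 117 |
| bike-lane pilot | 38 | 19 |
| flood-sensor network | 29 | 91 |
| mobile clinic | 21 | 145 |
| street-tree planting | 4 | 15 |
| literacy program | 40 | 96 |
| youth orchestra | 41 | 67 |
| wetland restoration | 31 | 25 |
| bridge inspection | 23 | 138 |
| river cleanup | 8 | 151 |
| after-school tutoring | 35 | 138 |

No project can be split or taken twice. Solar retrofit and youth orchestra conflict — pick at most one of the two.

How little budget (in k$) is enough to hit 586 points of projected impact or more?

Need the lightest bundle worth ≥ 586.
solar retrofit + food-bank expansion + mobile clinic + bridge inspection + river cleanup: 687 projected impact at 78 k$.
No combination under 78 k$ hits 586.

78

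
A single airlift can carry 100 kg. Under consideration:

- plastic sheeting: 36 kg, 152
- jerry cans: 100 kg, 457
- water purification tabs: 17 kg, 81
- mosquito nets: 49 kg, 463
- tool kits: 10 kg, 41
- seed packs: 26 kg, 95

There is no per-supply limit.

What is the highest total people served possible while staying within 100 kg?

926

The ratio ordering already packs tightly: 2×mosquito nets, 98 kg, 926.
No other feasible combination exceeds 926.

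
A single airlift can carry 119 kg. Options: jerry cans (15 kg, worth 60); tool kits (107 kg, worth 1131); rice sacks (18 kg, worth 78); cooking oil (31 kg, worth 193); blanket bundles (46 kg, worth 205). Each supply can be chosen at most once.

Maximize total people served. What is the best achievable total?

1131

Best packing: tool kits — 107 kg, 1131 total.
Nothing else within 119 kg beats 1131.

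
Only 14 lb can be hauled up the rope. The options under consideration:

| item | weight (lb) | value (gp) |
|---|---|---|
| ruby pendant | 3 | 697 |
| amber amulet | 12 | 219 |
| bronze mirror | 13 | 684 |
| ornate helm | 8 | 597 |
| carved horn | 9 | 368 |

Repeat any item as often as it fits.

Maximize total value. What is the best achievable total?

2788

Ranking by ratio (value/lb): ruby pendant 232.33, ornate helm 74.62, bronze mirror 52.62, carved horn 40.89.
Taking 4×ruby pendant: 12 lb used, 2788 in value.
Every other selection either busts 14 lb or fails to beat 2788.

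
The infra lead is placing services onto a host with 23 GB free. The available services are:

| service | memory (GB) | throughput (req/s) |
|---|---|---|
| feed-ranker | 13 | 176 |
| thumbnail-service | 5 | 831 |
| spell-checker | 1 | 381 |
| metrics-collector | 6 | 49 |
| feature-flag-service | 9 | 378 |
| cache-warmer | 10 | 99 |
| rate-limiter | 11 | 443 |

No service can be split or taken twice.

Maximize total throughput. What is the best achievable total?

Filling by ratio: thumbnail-service + spell-checker + metrics-collector + feature-flag-service for 1639, with 2 GB left unused.
The 9 GB tied up in feature-flag-service is better spent on rate-limiter — total rises to 1704 (23 GB).
Runner-up thumbnail-service + spell-checker + rate-limiter tops out at 1655.

1704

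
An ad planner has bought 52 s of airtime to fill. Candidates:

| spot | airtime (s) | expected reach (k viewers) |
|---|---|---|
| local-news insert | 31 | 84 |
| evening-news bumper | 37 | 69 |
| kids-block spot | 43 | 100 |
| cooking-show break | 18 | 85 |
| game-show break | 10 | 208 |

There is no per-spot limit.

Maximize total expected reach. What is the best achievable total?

1040

Ranking by ratio (expected reach/s): game-show break 20.80, cooking-show break 4.72, local-news insert 2.71.
The ratio ordering already packs tightly: 5×game-show break, 50 s, 1040.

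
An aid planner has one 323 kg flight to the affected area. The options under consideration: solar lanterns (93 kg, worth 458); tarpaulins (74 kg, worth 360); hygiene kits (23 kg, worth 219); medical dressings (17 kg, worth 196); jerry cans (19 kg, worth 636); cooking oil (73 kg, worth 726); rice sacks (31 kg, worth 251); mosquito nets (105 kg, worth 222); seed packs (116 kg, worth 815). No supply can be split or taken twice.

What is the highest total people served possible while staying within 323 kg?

2952

By people served per kg: jerry cans 33.47, medical dressings 11.53, cooking oil 9.95, hygiene kits 9.52 lead.
Greedy by ratio would take hygiene kits + medical dressings + jerry cans + cooking oil + rice sacks + seed packs: 279 kg used, total 2843.
Replace rice sacks with tarpaulins: the trade gains 109 net, giving 2952 at 322 kg.
Runner-up hygiene kits + medical dressings + jerry cans + cooking oil + rice sacks + seed packs tops out at 2843.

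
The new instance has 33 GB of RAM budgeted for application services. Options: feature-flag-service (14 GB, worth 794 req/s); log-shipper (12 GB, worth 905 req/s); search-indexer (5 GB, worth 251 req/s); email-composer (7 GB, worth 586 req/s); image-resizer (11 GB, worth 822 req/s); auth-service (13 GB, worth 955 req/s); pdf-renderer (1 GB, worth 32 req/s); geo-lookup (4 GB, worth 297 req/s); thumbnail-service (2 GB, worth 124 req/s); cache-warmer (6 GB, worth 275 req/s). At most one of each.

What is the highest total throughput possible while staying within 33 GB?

Greedy by ratio would take log-shipper + email-composer + image-resizer + pdf-renderer + thumbnail-service: 33 GB used, total 2469.
Dropping log-shipper and pdf-renderer frees 13 GB; slotting in auth-service (13 GB) lifts the total to 2487 at 33 GB.
Nothing else within 33 GB beats 2487.

2487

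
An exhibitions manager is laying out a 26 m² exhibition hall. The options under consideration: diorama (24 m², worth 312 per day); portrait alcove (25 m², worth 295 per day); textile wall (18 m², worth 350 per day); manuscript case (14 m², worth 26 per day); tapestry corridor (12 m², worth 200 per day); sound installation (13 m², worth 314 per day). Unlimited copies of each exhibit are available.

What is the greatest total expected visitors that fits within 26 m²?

628

Ranking by ratio (expected visitors/m²): sound installation 24.15, textile wall 19.44, tapestry corridor 16.67.
Taking 2×sound installation: 26 m² used, 628 in expected visitors.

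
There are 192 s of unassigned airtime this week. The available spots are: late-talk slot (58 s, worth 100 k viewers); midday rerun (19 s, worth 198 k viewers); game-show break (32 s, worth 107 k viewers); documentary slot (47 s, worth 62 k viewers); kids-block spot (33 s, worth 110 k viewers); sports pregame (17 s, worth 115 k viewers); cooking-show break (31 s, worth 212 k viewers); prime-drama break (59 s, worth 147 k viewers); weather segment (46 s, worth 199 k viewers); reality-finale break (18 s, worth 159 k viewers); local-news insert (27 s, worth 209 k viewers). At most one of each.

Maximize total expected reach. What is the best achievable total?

1202

Filling by ratio: midday rerun + game-show break + sports pregame + cooking-show break + weather segment + reality-finale break + local-news insert for 1199, with 2 s left unused.
Replace game-show break with kids-block spot: the trade gains 3 net, giving 1202 at 191 s.
The closest alternative, midday rerun + game-show break + sports pregame + cooking-show break + weather segment + reality-finale break + local-news insert, reaches only 1199.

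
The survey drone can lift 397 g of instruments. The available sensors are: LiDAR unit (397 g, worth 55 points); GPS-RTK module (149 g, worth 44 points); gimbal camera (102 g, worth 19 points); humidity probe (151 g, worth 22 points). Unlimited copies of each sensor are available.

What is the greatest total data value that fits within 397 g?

By data value per g: GPS-RTK module 0.30, gimbal camera 0.19, humidity probe 0.15, LiDAR unit 0.14 lead.
2×GPS-RTK module uses 298 of the 397 g and totals 88.
The spare 99 g is too small for any remaining sensor, and no exchange beats 88.

88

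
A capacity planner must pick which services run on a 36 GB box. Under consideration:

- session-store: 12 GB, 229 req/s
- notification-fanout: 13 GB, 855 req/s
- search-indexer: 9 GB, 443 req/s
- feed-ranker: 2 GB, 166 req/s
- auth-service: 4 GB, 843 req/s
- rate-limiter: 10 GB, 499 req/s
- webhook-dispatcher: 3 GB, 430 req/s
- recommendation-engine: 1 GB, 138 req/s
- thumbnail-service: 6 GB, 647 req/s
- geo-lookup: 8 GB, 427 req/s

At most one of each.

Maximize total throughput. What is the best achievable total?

Ranking by ratio (throughput/GB): auth-service 210.75, webhook-dispatcher 143.33, recommendation-engine 138.00.
Greedy by ratio would take notification-fanout + feed-ranker + auth-service + webhook-dispatcher + recommendation-engine + thumbnail-service: 29 GB used, total 3079.
The 1 GB tied up in recommendation-engine is better spent on geo-lookup — total rises to 3368 (36 GB).

3368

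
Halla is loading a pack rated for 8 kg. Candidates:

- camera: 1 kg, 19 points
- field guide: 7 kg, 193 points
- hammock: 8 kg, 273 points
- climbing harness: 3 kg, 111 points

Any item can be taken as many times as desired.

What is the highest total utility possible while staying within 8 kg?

273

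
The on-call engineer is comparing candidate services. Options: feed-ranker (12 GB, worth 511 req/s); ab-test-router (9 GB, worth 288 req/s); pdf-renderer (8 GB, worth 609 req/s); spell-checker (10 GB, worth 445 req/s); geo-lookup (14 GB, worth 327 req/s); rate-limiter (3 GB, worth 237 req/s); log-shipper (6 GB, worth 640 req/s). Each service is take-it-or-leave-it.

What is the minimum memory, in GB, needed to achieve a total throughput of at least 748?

9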